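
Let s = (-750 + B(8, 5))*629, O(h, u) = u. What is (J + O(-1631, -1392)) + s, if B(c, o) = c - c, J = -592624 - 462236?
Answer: -1528002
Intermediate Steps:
J = -1054860
B(c, o) = 0
s = -471750 (s = (-750 + 0)*629 = -750*629 = -471750)
(J + O(-1631, -1392)) + s = (-1054860 - 1392) - 471750 = -1056252 - 471750 = -1528002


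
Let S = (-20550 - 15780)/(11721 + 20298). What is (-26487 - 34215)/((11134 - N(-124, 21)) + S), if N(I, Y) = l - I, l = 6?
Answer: -323936223/58716791 ≈ -5.5169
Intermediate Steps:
N(I, Y) = 6 - I
S = -12110/10673 (S = -36330/32019 = -36330*1/32019 = -12110/10673 ≈ -1.1346)
(-26487 - 34215)/((11134 - N(-124, 21)) + S) = (-26487 - 34215)/((11134 - (6 - 1*(-124))) - 12110/10673) = -60702/((11134 - (6 + 124)) - 12110/10673) = -60702/((11134 - 1*130) - 12110/10673) = -60702/((11134 - 130) - 12110/10673) = -60702/(11004 - 12110/10673) = -60702/117433582/10673 = -60702*10673/117433582 = -323936223/58716791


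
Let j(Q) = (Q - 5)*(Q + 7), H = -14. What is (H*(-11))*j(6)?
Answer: 2002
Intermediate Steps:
j(Q) = (-5 + Q)*(7 + Q)
(H*(-11))*j(6) = (-14*(-11))*(-35 + 6² + 2*6) = 154*(-35 + 36 + 12) = 154*13 = 2002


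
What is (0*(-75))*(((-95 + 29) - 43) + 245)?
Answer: 0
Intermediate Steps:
(0*(-75))*(((-95 + 29) - 43) + 245) = 0*((-66 - 43) + 245) = 0*(-109 + 245) = 0*136 = 0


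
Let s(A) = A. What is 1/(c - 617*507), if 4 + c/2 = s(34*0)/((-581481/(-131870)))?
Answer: -1/312827 ≈ -3.1967e-6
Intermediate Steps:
c = -8 (c = -8 + 2*((34*0)/((-581481/(-131870)))) = -8 + 2*(0/((-581481*(-1/131870)))) = -8 + 2*(0/(581481/131870)) = -8 + 2*(0*(131870/581481)) = -8 + 2*0 = -8 + 0 = -8)
1/(c - 617*507) = 1/(-8 - 617*507) = 1/(-8 - 312819) = 1/(-312827) = -1/312827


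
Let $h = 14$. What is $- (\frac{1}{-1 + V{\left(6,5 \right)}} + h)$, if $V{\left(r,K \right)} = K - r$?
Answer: $- \frac{27}{2} \approx -13.5$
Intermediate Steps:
$- (\frac{1}{-1 + V{\left(6,5 \right)}} + h) = - (\frac{1}{-1 + \left(5 - 6\right)} + 14) = - (\frac{1}{-1 - 1} + 14) = - (\frac{1}{-2} + 14) = - (- \frac{1}{2} + 14) = \left(-1\right) \frac{27}{2} = - \frac{27}{2}$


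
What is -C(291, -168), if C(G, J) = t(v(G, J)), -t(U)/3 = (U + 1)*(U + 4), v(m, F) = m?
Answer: 258420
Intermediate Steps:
t(U) = -3*(1 + U)*(4 + U) (t(U) = -3*(U + 1)*(U + 4) = -3*(1 + U)*(4 + U))
C(G, J) = -12 - 15*G - 3*G**2
-C(291, -168) = -(-12 - 15*291 - 3*291**2) = -(-12 - 4365 - 3*84681) = -(-12 - 4365 - 254043) = -1*(-258420) = 258420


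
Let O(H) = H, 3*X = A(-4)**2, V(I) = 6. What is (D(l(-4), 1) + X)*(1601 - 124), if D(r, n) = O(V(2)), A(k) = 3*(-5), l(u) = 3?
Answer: 119637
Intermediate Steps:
A(k) = -15
X = 75 (X = (1/3)*(-15)**2 = (1/3)*225 = 75)
D(r, n) = 6
(D(l(-4), 1) + X)*(1601 - 124) = (6 + 75)*(1601 - 124) = 81*1477 = 119637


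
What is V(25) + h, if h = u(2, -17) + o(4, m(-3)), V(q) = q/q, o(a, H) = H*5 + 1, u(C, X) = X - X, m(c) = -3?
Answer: -13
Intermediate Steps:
u(C, X) = 0
o(a, H) = 1 + 5*H (o(a, H) = 5*H + 1 = 1 + 5*H)
V(q) = 1
h = -14 (h = 0 + (1 + 5*(-3)) = 0 + (1 - 15) = 0 - 14 = -14)
V(25) + h = 1 - 14 = -13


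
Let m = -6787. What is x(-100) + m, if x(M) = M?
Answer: -6887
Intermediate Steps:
x(-100) + m = -100 - 6787 = -6887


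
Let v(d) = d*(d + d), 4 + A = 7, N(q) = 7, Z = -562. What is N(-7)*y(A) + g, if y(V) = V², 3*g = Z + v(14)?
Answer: 19/3 ≈ 6.3333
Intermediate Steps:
A = 3 (A = -4 + 7 = 3)
v(d) = 2*d² (v(d) = d*(2*d) = 2*d²)
g = -170/3 (g = (-562 + 2*14²)/3 = (-562 + 2*196)/3 = (-562 + 392)/3 = (⅓)*(-170) = -170/3 ≈ -56.667)
N(-7)*y(A) + g = 7*3² - 170/3 = 7*9 - 170/3 = 63 - 170/3 = 19/3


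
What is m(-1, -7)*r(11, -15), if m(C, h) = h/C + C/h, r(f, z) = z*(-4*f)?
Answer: 33000/7 ≈ 4714.3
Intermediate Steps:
r(f, z) = -4*f*z
m(C, h) = C/h + h/C
m(-1, -7)*r(11, -15) = (-1/(-7) - 7/(-1))*(-4*11*(-15)) = (-1*(-1/7) - 7*(-1))*660 = (1/7 + 7)*660 = (50/7)*660 = 33000/7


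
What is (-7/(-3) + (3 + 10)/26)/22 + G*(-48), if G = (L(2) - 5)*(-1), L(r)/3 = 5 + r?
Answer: 101393/132 ≈ 768.13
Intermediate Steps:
L(r) = 15 + 3*r (L(r) = 3*(5 + r) = 15 + 3*r)
G = -16 (G = ((15 + 3*2) - 5)*(-1) = ((15 + 6) - 5)*(-1) = (21 - 5)*(-1) = 16*(-1) = -16)
(-7/(-3) + (3 + 10)/26)/22 + G*(-48) = (-7/(-3) + (3 + 10)/26)/22 - 16*(-48) = (-7*(-1/3) + 13*(1/26))*(1/22) + 768 = (7/3 + 1/2)*(1/22) + 768 = (17/6)*(1/22) + 768 = 17/132 + 768 = 101393/132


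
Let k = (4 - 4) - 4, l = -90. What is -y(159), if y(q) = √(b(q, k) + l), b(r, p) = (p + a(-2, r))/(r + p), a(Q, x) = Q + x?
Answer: -3*I*√237615/155 ≈ -9.4347*I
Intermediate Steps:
k = -4 (k = 0 - 4 = -4)
b(r, p) = (-2 + p + r)/(p + r) (b(r, p) = (p + (-2 + r))/(r + p) = (-2 + p + r)/(p + r))
y(q) = √(-90 + (-6 + q)/(-4 + q)) (y(q) = √((-2 - 4 + q)/(-4 + q) - 90) = √((-6 + q)/(-4 + q) - 90) = √(-90 + (-6 + q)/(-4 + q)))
-y(159) = -√((354 - 89*159)/(-4 + 159)) = -√((354 - 14151)/155) = -√((1/155)*(-13797)) = -√(-13797/155) = -3*I*√237615/155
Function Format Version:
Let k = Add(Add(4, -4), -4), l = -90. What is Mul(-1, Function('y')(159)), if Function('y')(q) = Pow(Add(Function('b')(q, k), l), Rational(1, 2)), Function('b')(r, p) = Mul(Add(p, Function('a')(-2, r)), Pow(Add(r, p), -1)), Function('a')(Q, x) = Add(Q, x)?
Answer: Mul(Rational(-3, 155), I, Pow(237615, Rational(1, 2))) ≈ Mul(-9.4347, I)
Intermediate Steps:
k = -4 (k = Add(0, -4) = -4)
Function('b')(r, p) = Mul(Pow(Add(p, r), -1), Add(-2, p, r)) (Function('b')(r, p) = Mul(Add(p, Add(-2, r)), Pow(Add(r, p), -1)) = Mul(Add(-2, p, r), Pow(Add(p, r), -1)) = Mul(Pow(Add(p, r), -1), Add(-2, p, r)))
Function('y')(q) = Pow(Add(-90, Mul(Pow(Add(-4, q), -1), Add(-6, q))), Rational(1, 2)) (Function('y')(q) = Pow(Add(Mul(Pow(Add(-4, q), -1), Add(-2, -4, q)), -90), Rational(1, 2)) = Pow(Add(Mul(Pow(Add(-4, q), -1), Add(-6, q)), -90), Rational(1, 2)) = Pow(Add(-90, Mul(Pow(Add(-4, q), -1), Add(-6, q))), Rational(1, 2)))
Mul(-1, Function('y')(159)) = Mul(-1, Pow(Mul(Pow(Add(-4, 159), -1), Add(354, Mul(-89, 159))), Rational(1, 2))) = Mul(-1, Pow(Mul(Pow(155, -1), Add(354, -14151)), Rational(1, 2))) = Mul(-1, Pow(Mul(Rational(1, 155), -13797), Rational(1, 2))) = Mul(-1, Pow(Rational(-13797, 155), Rational(1, 2))) = Mul(-1, Mul(Rational(3, 155), I, Pow(237615, Rational(1, 2)))) = Mul(Rational(-3, 155), I, Pow(237615, Rational(1, 2)))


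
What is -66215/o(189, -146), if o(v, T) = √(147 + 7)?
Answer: -66215*√154/154 ≈ -5335.8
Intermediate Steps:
o(v, T) = √154
-66215/o(189, -146) = -66215*√154/154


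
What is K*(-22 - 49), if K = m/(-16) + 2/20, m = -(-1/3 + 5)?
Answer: -3337/120 ≈ -27.808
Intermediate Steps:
m = -14/3 (m = -(-1*⅓ + 5) = -(-⅓ + 5) = -1*14/3 = -14/3 ≈ -4.6667)
K = 47/120 (K = -14/3/(-16) + 2/20 = -14/3*(-1/16) + 2*(1/20) = 7/24 + ⅒ = 47/120 ≈ 0.39167)
K*(-22 - 49) = 47*(-22 - 49)/120 = (47/120)*(-71) = -3337/120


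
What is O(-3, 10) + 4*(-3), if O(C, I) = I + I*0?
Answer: -2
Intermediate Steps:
O(C, I) = I (O(C, I) = I + 0 = I)
O(-3, 10) + 4*(-3) = 10 + 4*(-3) = 10 - 12 = -2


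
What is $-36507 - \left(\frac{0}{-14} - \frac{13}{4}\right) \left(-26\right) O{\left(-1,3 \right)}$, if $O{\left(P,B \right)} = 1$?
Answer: $- \frac{73183}{2} \approx -36592.0$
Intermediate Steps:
$-36507 - \left(\frac{0}{-14} - \frac{13}{4}\right) \left(-26\right) O{\left(-1,3 \right)} = -36507 - \left(\frac{0}{-14} - \frac{13}{4}\right) \left(-26\right) 1 = -36507 - \left(0 \left(- \frac{1}{14}\right) - \frac{13}{4}\right) \left(-26\right) 1 = -36507 - \left(0 - \frac{13}{4}\right) \left(-26\right) 1 = -36507 - \left(- \frac{13}{4}\right) \left(-26\right) 1 = -36507 - \frac{169}{2} \cdot 1 = -36507 - \frac{169}{2} = - \frac{73183}{2}$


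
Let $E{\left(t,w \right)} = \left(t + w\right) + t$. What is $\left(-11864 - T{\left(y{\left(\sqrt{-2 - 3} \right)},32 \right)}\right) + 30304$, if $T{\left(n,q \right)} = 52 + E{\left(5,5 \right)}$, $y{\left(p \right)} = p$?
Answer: $18373$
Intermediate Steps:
$E{\left(t,w \right)} = w + 2 t$
$T{\left(n,q \right)} = 67$ ($T{\left(n,q \right)} = 52 + \left(5 + 2 \cdot 5\right) = 52 + \left(5 + 10\right) = 52 + 15 = 67$)
$\left(-11864 - T{\left(y{\left(\sqrt{-2 - 3} \right)},32 \right)}\right) + 30304 = \left(-11864 - 67\right) + 30304 = -11931 + 30304 = 18373$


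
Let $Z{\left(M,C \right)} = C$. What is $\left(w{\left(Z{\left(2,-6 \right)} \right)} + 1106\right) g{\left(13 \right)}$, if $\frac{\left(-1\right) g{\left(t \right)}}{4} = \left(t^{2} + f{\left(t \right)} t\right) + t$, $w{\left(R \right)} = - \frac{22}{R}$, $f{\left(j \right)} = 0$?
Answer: $- \frac{2423512}{3} \approx -8.0784 \cdot 10^{5}$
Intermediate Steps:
$g{\left(t \right)} = - 4 t - 4 t^{2}$ ($g{\left(t \right)} = - 4 \left(\left(t^{2} + 0 t\right) + t\right) = - 4 \left(\left(t^{2} + 0\right) + t\right) = - 4 \left(t^{2} + t\right) = - 4 \left(t + t^{2}\right) = - 4 t - 4 t^{2}$)
$\left(w{\left(Z{\left(2,-6 \right)} \right)} + 1106\right) g{\left(13 \right)} = \left(- \frac{22}{-6} + 1106\right) \left(\left(-4\right) 13 \left(1 + 13\right)\right) = \left(\left(-22\right) \left(- \frac{1}{6}\right) + 1106\right) \left(\left(-4\right) 13 \cdot 14\right) = \left(\frac{11}{3} + 1106\right) \left(-728\right) = \frac{3329}{3} \left(-728\right) = - \frac{2423512}{3}$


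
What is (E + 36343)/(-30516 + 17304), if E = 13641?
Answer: -12496/3303 ≈ -3.7832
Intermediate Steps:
(E + 36343)/(-30516 + 17304) = (13641 + 36343)/(-30516 + 17304) = 49984/(-13212) = 49984*(-1/13212) = -12496/3303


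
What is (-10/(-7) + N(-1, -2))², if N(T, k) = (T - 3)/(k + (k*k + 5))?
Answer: 36/49 ≈ 0.73469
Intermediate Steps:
N(T, k) = (-3 + T)/(5 + k + k²) (N(T, k) = (-3 + T)/(k + (k² + 5)) = (-3 + T)/(k + (5 + k²)) = (-3 + T)/(5 + k + k²))
(-10/(-7) + N(-1, -2))² = (-10/(-7) + (-3 - 1)/(5 - 2 + (-2)²))² = (-10*(-⅐) - 4/(5 - 2 + 4))² = (10/7 - 4/7)² = (6/7)² = 36/49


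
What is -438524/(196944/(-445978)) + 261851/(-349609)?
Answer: 8546712440142013/8606674362 ≈ 9.9303e+5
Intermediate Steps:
-438524/(196944/(-445978)) + 261851/(-349609) = -438524/(196944*(-1/445978)) + 261851*(-1/349609) = -438524/(-98472/222989) - 261851/349609 = -438524*(-222989/98472) - 261851/349609 = 24446507059/24618 - 261851/349609 = 8546712440142013/8606674362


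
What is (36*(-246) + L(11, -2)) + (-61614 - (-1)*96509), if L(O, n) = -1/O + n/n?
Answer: 286439/11 ≈ 26040.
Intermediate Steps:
L(O, n) = 1 - 1/O (L(O, n) = -1/O + 1 = 1 - 1/O)
(36*(-246) + L(11, -2)) + (-61614 - (-1)*96509) = (36*(-246) + (-1 + 11)/11) + (-61614 - (-1)*96509) = (-8856 + (1/11)*10) + (-61614 - 1*(-96509)) = (-8856 + 10/11) + (-61614 + 96509) = -97406/11 + 34895 = 286439/11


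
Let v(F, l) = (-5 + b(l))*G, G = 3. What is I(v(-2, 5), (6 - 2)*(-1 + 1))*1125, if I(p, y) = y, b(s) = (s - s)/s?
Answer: 0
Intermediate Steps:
b(s) = 0 (b(s) = 0/s = 0)
v(F, l) = -15 (v(F, l) = (-5 + 0)*3 = -5*3 = -15)
I(v(-2, 5), (6 - 2)*(-1 + 1))*1125 = ((6 - 2)*(-1 + 1))*1125 = (4*0)*1125 = 0*1125 = 0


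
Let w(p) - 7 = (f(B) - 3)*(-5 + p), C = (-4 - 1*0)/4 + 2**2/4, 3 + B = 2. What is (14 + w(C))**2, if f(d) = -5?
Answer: 3721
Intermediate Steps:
B = -1 (B = -3 + 2 = -1)
C = 0 (C = (-4 + 0)*(1/4) + 4*(1/4) = -4*1/4 + 1 = -1 + 1 = 0)
w(p) = 47 - 8*p (w(p) = 7 + (-5 - 3)*(-5 + p) = 7 - 8*(-5 + p) = 7 + (40 - 8*p) = 47 - 8*p)
(14 + w(C))**2 = (14 + (47 - 8*0))**2 = (14 + (47 + 0))**2 = (14 + 47)**2 = 61**2 = 3721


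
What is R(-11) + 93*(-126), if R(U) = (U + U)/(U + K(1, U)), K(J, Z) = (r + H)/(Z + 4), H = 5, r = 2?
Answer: -70297/6 ≈ -11716.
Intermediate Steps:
K(J, Z) = 7/(4 + Z) (K(J, Z) = (2 + 5)/(Z + 4) = 7/(4 + Z))
R(U) = 2*U/(U + 7/(4 + U)) (R(U) = (U + U)/(U + 7/(4 + U)) = (2*U)/(U + 7/(4 + U)) = 2*U/(U + 7/(4 + U)))
R(-11) + 93*(-126) = 2*(-11)*(4 - 11)/(7 - 11*(4 - 11)) + 93*(-126) = 2*(-11)*(-7)/(7 - 11*(-7)) - 11718 = 2*(-11)*(-7)/(7 + 77) - 11718 = 2*(-11)*(-7)/84 - 11718 = 2*(-11)*(1/84)*(-7) - 11718 = 11/6 - 11718 = -70297/6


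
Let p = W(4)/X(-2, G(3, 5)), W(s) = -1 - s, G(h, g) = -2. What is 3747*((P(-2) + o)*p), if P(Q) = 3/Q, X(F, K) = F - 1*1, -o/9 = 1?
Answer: -131145/2 ≈ -65573.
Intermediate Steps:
o = -9 (o = -9*1 = -9)
X(F, K) = -1 + F (X(F, K) = F - 1 = -1 + F)
p = 5/3 (p = (-1 - 1*4)/(-1 - 2) = (-1 - 4)/(-3) = -5*(-1/3) = 5/3 ≈ 1.6667)
3747*((P(-2) + o)*p) = 3747*((3/(-2) - 9)*(5/3)) = 3747*((3*(-1/2) - 9)*(5/3)) = 3747*((-3/2 - 9)*(5/3)) = 3747*(-21/2*5/3) = 3747*(-35/2) = -131145/2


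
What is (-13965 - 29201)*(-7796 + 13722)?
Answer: -255801716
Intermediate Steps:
(-13965 - 29201)*(-7796 + 13722) = -43166*5926 = -255801716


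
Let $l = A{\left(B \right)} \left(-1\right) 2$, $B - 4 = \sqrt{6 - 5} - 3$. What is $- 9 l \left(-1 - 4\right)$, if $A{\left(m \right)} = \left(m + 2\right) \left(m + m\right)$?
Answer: $-1440$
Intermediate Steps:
$B = 2$ ($B = 4 - \left(3 - \sqrt{6 - 5}\right) = 4 - \left(3 - \sqrt{1}\right) = 4 + \left(1 - 3\right) = 4 - 2 = 2$)
$A{\left(m \right)} = 2 m \left(2 + m\right)$ ($A{\left(m \right)} = \left(2 + m\right) 2 m = 2 m \left(2 + m\right)$)
$l = -32$ ($l = 2 \cdot 2 \left(2 + 2\right) \left(-1\right) 2 = 2 \cdot 2 \cdot 4 \left(-1\right) 2 = 16 \left(-1\right) 2 = \left(-16\right) 2 = -32$)
$- 9 l \left(-1 - 4\right) = \left(-9\right) \left(-32\right) \left(-1 - 4\right) = 288 \left(-5\right) = -1440$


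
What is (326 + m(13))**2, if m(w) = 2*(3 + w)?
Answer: 128164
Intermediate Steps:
m(w) = 6 + 2*w
(326 + m(13))**2 = (326 + (6 + 2*13))**2 = (326 + (6 + 26))**2 = (326 + 32)**2 = 358**2 = 128164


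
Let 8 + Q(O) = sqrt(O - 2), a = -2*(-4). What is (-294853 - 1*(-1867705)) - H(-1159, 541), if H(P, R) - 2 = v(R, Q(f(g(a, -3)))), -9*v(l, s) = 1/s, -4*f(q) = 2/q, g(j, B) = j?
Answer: 14962521922/9513 - 4*I*sqrt(33)/9513 ≈ 1.5729e+6 - 0.0024155*I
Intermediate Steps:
a = 8
f(q) = -1/(2*q)
Q(O) = -8 + sqrt(-2 + O) (Q(O) = -8 + sqrt(O - 2) = -8 + sqrt(-2 + O))
v(l, s) = -1/(9*s)
H(P, R) = 2 - 1/(9*(-8 + I*sqrt(33)/4)) (H(P, R) = 2 - 1/(9*(-8 + sqrt(-2 - 1/2/8))) = 2 - 1/(9*(-8 + sqrt(-2 - 1/2*1/8))) = 2 - 1/(9*(-8 + sqrt(-2 - 1/16))) = 2 - 1/(9*(-8 + sqrt(-33/16))) = 2 - 1/(9*(-8 + I*sqrt(33)/4)))
(-294853 - 1*(-1867705)) - H(-1159, 541) = (-294853 - 1*(-1867705)) - (19154/9513 + 4*I*sqrt(33)/9513) = (-294853 + 1867705) + (-19154/9513 - 4*I*sqrt(33)/9513) = 1572852 + (-19154/9513 - 4*I*sqrt(33)/9513) = 14962521922/9513 - 4*I*sqrt(33)/9513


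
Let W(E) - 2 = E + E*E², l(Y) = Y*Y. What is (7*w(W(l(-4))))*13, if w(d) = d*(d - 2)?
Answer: 1539425888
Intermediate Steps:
l(Y) = Y²
W(E) = 2 + E + E³ (W(E) = 2 + (E + E*E²) = 2 + (E + E³) = 2 + E + E³)
w(d) = d*(-2 + d)
(7*w(W(l(-4))))*13 = (7*((2 + (-4)² + ((-4)²)³)*(-2 + (2 + (-4)² + ((-4)²)³))))*13 = (7*((2 + 16 + 16³)*(-2 + (2 + 16 + 16³))))*13 = (7*((2 + 16 + 4096)*(-2 + (2 + 16 + 4096))))*13 = (7*(4114*(-2 + 4114)))*13 = (7*(4114*4112))*13 = (7*16916768)*13 = 118417376*13 = 1539425888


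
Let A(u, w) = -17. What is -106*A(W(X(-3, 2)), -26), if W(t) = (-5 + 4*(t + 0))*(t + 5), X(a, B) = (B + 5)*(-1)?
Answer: 1802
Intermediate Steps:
X(a, B) = -5 - B (X(a, B) = (5 + B)*(-1) = -5 - B)
W(t) = (-5 + 4*t)*(5 + t)
-106*A(W(X(-3, 2)), -26) = -106*(-17) = 1802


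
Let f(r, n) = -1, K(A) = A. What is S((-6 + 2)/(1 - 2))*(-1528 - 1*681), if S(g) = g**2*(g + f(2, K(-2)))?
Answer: -106032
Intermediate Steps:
S(g) = g**2*(-1 + g) (S(g) = g**2*(g - 1) = g**2*(-1 + g))
S((-6 + 2)/(1 - 2))*(-1528 - 1*681) = (((-6 + 2)/(1 - 2))**2*(-1 + (-6 + 2)/(1 - 2)))*(-1528 - 1*681) = ((-4/(-1))**2*(-1 - 4/(-1)))*(-1528 - 681) = ((-4*(-1))**2*(-1 - 4*(-1)))*(-2209) = (4**2*(-1 + 4))*(-2209) = (16*3)*(-2209) = 48*(-2209) = -106032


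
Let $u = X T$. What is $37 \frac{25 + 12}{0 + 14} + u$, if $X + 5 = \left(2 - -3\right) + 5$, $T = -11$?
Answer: $\frac{599}{14} \approx 42.786$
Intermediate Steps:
$X = 5$ ($X = -5 + \left(\left(2 - -3\right) + 5\right) = -5 + \left(\left(2 + 3\right) + 5\right) = -5 + \left(5 + 5\right) = -5 + 10 = 5$)
$u = -55$ ($u = 5 \left(-11\right) = -55$)
$37 \frac{25 + 12}{0 + 14} + u = 37 \frac{25 + 12}{0 + 14} - 55 = 37 \cdot \frac{37}{14} - 55 = \frac{1369}{14} - 55 = \frac{599}{14}$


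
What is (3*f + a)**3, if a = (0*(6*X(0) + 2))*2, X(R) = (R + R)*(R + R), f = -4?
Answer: -1728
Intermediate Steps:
X(R) = 4*R**2 (X(R) = (2*R)*(2*R) = 4*R**2)
a = 0 (a = (0*(6*(4*0**2) + 2))*2 = (0*(6*(4*0) + 2))*2 = (0*(6*0 + 2))*2 = (0*(0 + 2))*2 = (0*2)*2 = 0*2 = 0)
(3*f + a)**3 = (3*(-4) + 0)**3 = (-12 + 0)**3 = (-12)**3 = -1728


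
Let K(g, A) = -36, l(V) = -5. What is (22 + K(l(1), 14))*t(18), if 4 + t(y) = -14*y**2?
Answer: 63560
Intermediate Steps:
t(y) = -4 - 14*y**2
(22 + K(l(1), 14))*t(18) = (22 - 36)*(-4 - 14*18**2) = -14*(-4 - 14*324) = -14*(-4 - 4536) = -14*(-4540) = 63560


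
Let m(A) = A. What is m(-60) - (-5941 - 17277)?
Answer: 23158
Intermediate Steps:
m(-60) - (-5941 - 17277) = -60 - (-5941 - 17277) = -60 - 1*(-23218) = -60 + 23218 = 23158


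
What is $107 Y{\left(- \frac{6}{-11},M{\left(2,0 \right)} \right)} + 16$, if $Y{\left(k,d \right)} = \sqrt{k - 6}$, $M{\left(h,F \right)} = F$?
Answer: $16 + \frac{214 i \sqrt{165}}{11} \approx 16.0 + 249.9 i$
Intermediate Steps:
$Y{\left(k,d \right)} = \sqrt{-6 + k}$
$107 Y{\left(- \frac{6}{-11},M{\left(2,0 \right)} \right)} + 16 = 107 \sqrt{-6 - \frac{6}{-11}} + 16 = 107 \sqrt{-6 - - \frac{6}{11}} + 16 = 107 \sqrt{-6 + \frac{6}{11}} + 16 = 107 \sqrt{- \frac{60}{11}} + 16 = 107 \frac{2 i \sqrt{165}}{11} + 16 = \frac{214 i \sqrt{165}}{11} + 16 = 16 + \frac{214 i \sqrt{165}}{11}$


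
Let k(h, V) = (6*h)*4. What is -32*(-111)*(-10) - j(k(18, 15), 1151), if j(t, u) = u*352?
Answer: -440672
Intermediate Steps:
k(h, V) = 24*h
j(t, u) = 352*u
-32*(-111)*(-10) - j(k(18, 15), 1151) = -32*(-111)*(-10) - 352*1151 = 3552*(-10) - 1*405152 = -35520 - 405152 = -440672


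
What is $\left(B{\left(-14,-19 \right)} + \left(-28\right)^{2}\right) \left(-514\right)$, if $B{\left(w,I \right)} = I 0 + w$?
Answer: $-395780$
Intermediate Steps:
$B{\left(w,I \right)} = w$ ($B{\left(w,I \right)} = 0 + w = w$)
$\left(B{\left(-14,-19 \right)} + \left(-28\right)^{2}\right) \left(-514\right) = \left(-14 + \left(-28\right)^{2}\right) \left(-514\right) = \left(-14 + 784\right) \left(-514\right) = 770 \left(-514\right) = -395780$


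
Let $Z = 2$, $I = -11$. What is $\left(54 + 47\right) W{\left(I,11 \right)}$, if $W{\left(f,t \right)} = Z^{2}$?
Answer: $404$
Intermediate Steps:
$W{\left(f,t \right)} = 4$ ($W{\left(f,t \right)} = 2^{2} = 4$)
$\left(54 + 47\right) W{\left(I,11 \right)} = \left(54 + 47\right) 4 = 101 \cdot 4 = 404$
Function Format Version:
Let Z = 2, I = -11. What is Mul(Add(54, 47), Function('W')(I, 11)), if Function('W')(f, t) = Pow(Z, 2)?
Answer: 404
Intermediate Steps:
Function('W')(f, t) = 4 (Function('W')(f, t) = Pow(2, 2) = 4)
Mul(Add(54, 47), Function('W')(I, 11)) = Mul(Add(54, 47), 4) = Mul(101, 4) = 404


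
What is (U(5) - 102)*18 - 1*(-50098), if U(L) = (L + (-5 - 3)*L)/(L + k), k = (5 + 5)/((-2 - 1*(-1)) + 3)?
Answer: 48199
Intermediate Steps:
k = 5 (k = 10/((-2 + 1) + 3) = 10/(-1 + 3) = 10/2 = 10*(1/2) = 5)
U(L) = -7*L/(5 + L) (U(L) = (L + (-5 - 3)*L)/(L + 5) = (L - 8*L)/(5 + L) = (-7*L)/(5 + L) = -7*L/(5 + L))
(U(5) - 102)*18 - 1*(-50098) = (-7*5/(5 + 5) - 102)*18 - 1*(-50098) = (-7*5/10 - 102)*18 + 50098 = (-7*5*1/10 - 102)*18 + 50098 = (-7/2 - 102)*18 + 50098 = -211/2*18 + 50098 = -1899 + 50098 = 48199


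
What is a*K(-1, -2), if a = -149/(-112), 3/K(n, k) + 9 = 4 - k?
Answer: -149/112 ≈ -1.3304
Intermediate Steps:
K(n, k) = 3/(-5 - k) (K(n, k) = 3/(-9 + (4 - k)) = 3/(-5 - k))
a = 149/112 (a = -149*(-1/112) = 149/112 ≈ 1.3304)
a*K(-1, -2) = 149*(-3/(5 - 2))/112 = 149*(-3/3)/112 = 149*(-3*⅓)/112 = (149/112)*(-1) = -149/112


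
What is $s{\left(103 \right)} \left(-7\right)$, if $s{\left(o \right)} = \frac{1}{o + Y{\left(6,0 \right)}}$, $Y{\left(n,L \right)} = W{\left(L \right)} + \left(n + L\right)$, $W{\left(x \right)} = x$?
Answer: $- \frac{7}{109} \approx -0.06422$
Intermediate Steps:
$Y{\left(n,L \right)} = n + 2 L$ ($Y{\left(n,L \right)} = L + \left(n + L\right) = L + \left(L + n\right) = n + 2 L$)
$s{\left(o \right)} = \frac{1}{6 + o}$ ($s{\left(o \right)} = \frac{1}{o + \left(6 + 2 \cdot 0\right)} = \frac{1}{o + \left(6 + 0\right)} = \frac{1}{o + 6} = \frac{1}{6 + o}$)
$s{\left(103 \right)} \left(-7\right) = \frac{1}{6 + 103} \left(-7\right) = \frac{1}{109} \left(-7\right) = - \frac{7}{109}$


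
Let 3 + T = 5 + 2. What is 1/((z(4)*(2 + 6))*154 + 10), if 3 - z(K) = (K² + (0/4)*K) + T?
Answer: -1/20934 ≈ -4.7769e-5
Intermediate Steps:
T = 4 (T = -3 + (5 + 2) = -3 + 7 = 4)
z(K) = -1 - K² (z(K) = 3 - ((K² + (0/4)*K) + 4) = 3 - ((K² + (0*(¼))*K) + 4) = 3 - ((K² + 0*K) + 4) = 3 - ((K² + 0) + 4) = 3 - (K² + 4) = 3 - (4 + K²) = 3 + (-4 - K²) = -1 - K²)
1/((z(4)*(2 + 6))*154 + 10) = 1/(((-1 - 1*4²)*(2 + 6))*154 + 10) = 1/(((-1 - 1*16)*8)*154 + 10) = 1/(((-1 - 16)*8)*154 + 10) = 1/(-17*8*154 + 10) = 1/(-136*154 + 10) = 1/(-20944 + 10) = 1/(-20934) = -1/20934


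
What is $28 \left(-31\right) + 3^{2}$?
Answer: $-859$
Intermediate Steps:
$28 \left(-31\right) + 3^{2} = -868 + 9 = -859$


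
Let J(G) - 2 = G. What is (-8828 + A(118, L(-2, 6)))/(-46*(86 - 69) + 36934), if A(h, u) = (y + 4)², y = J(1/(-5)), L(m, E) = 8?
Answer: -219859/903800 ≈ -0.24326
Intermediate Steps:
J(G) = 2 + G
y = 9/5 (y = 2 + 1/(-5) = 2 - ⅕ = 9/5 ≈ 1.8000)
A(h, u) = 841/25 (A(h, u) = (9/5 + 4)² = (29/5)² = 841/25)
(-8828 + A(118, L(-2, 6)))/(-46*(86 - 69) + 36934) = (-8828 + 841/25)/(-46*(86 - 69) + 36934) = -219859/(25*(-46*17 + 36934)) = -219859/(25*(-782 + 36934)) = -219859/25/36152 = -219859/25*1/36152 = -219859/903800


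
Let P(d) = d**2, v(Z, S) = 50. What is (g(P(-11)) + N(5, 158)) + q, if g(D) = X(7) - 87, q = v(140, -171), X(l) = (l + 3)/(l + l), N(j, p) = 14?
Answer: -156/7 ≈ -22.286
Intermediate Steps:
X(l) = (3 + l)/(2*l) (X(l) = (3 + l)/((2*l)) = (3 + l)*(1/(2*l)) = (3 + l)/(2*l))
q = 50
g(D) = -604/7 (g(D) = (1/2)*(3 + 7)/7 - 87 = (1/2)*(1/7)*10 - 87 = 5/7 - 87 = -604/7)
(g(P(-11)) + N(5, 158)) + q = (-604/7 + 14) + 50 = -506/7 + 50 = -156/7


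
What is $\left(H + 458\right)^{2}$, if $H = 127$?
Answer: $342225$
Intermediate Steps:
$\left(H + 458\right)^{2} = \left(127 + 458\right)^{2} = 585^{2} = 342225$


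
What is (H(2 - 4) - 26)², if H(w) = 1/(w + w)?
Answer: 11025/16 ≈ 689.06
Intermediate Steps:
H(w) = 1/(2*w)
(H(2 - 4) - 26)² = (1/(2*(2 - 4)) - 26)² = ((½)/(-2) - 26)² = ((½)*(-½) - 26)² = (-¼ - 26)² = (-105/4)² = 11025/16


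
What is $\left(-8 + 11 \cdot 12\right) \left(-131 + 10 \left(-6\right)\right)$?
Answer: $-23684$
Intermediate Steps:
$\left(-8 + 11 \cdot 12\right) \left(-131 + 10 \left(-6\right)\right) = \left(-8 + 132\right) \left(-131 - 60\right) = 124 \left(-191\right) = -23684$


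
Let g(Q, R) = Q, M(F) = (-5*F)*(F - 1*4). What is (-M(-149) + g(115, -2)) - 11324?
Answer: 102776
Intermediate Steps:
M(F) = -5*F*(-4 + F) (M(F) = (-5*F)*(F - 4) = (-5*F)*(-4 + F) = -5*F*(-4 + F))
(-M(-149) + g(115, -2)) - 11324 = (-5*(-149)*(4 - 1*(-149)) + 115) - 11324 = (-5*(-149)*(4 + 149) + 115) - 11324 = (-5*(-149)*153 + 115) - 11324 = (-1*(-113985) + 115) - 11324 = (113985 + 115) - 11324 = 114100 - 11324 = 102776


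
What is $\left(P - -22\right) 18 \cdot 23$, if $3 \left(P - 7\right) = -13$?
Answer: $10212$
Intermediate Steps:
$P = \frac{8}{3}$ ($P = 7 + \frac{1}{3} \left(-13\right) = 7 - \frac{13}{3} = \frac{8}{3} \approx 2.6667$)
$\left(P - -22\right) 18 \cdot 23 = \left(\frac{8}{3} - -22\right) 18 \cdot 23 = \left(\frac{8}{3} + 22\right) 18 \cdot 23 = \frac{74}{3} \cdot 18 \cdot 23 = 444 \cdot 23 = 10212$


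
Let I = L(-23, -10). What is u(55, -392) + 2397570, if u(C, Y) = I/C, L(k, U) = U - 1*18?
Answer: 131866322/55 ≈ 2.3976e+6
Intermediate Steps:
L(k, U) = -18 + U (L(k, U) = U - 18 = -18 + U)
I = -28 (I = -18 - 10 = -28)
u(C, Y) = -28/C
u(55, -392) + 2397570 = -28/55 + 2397570 = 131866322/55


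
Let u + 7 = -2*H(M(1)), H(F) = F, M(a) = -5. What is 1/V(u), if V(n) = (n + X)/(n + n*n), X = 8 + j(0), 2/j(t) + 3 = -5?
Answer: 48/43 ≈ 1.1163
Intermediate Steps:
j(t) = -¼ (j(t) = 2/(-3 - 5) = 2/(-8) = 2*(-⅛) = -¼)
X = 31/4 (X = 8 - ¼ = 31/4 ≈ 7.7500)
u = 3 (u = -7 - 2*(-5) = -7 + 10 = 3)
V(n) = (31/4 + n)/(n + n²) (V(n) = (n + 31/4)/(n + n*n) = (31/4 + n)/(n + n²))
1/V(u) = 1/((31/4 + 3)/(3*(1 + 3))) = 1/((⅓)*(43/4)/4) = 1/((⅓)*(¼)*(43/4)) = 1/(43/48) = 48/43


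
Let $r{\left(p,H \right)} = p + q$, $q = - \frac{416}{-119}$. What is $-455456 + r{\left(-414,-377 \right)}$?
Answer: $- \frac{54248114}{119} \approx -4.5587 \cdot 10^{5}$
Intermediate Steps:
$q = \frac{416}{119}$ ($q = \left(-416\right) \left(- \frac{1}{119}\right) = \frac{416}{119} \approx 3.4958$)
$r{\left(p,H \right)} = \frac{416}{119} + p$ ($r{\left(p,H \right)} = p + \frac{416}{119} = \frac{416}{119} + p$)
$-455456 + r{\left(-414,-377 \right)} = -455456 + \left(\frac{416}{119} - 414\right) = -455456 - \frac{48850}{119} = - \frac{54248114}{119}$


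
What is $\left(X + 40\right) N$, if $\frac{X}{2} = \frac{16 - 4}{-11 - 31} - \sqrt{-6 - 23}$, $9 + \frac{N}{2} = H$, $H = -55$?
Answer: $- \frac{35328}{7} + 256 i \sqrt{29} \approx -5046.9 + 1378.6 i$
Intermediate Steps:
$N = -128$ ($N = -18 + 2 \left(-55\right) = -18 - 110 = -128$)
$X = - \frac{4}{7} - 2 i \sqrt{29}$ ($X = 2 \left(\frac{16 - 4}{-11 - 31} - \sqrt{-6 - 23}\right) = 2 \left(\frac{12}{-42} - \sqrt{-29}\right) = 2 \left(12 \left(- \frac{1}{42}\right) - i \sqrt{29}\right) = 2 \left(- \frac{2}{7} - i \sqrt{29}\right) = - \frac{4}{7} - 2 i \sqrt{29} \approx -0.57143 - 10.77 i$)
$\left(X + 40\right) N = \left(\left(- \frac{4}{7} - 2 i \sqrt{29}\right) + 40\right) \left(-128\right) = \left(\frac{276}{7} - 2 i \sqrt{29}\right) \left(-128\right) = - \frac{35328}{7} + 256 i \sqrt{29}$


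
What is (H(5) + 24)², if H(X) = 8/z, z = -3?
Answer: 4096/9 ≈ 455.11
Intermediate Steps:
H(X) = -8/3 (H(X) = 8/(-3) = 8*(-⅓) = -8/3)
(H(5) + 24)² = (-8/3 + 24)² = (64/3)² = 4096/9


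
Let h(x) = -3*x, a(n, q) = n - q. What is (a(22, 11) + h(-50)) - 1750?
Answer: -1589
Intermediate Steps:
(a(22, 11) + h(-50)) - 1750 = ((22 - 1*11) - 3*(-50)) - 1750 = ((22 - 11) + 150) - 1750 = (11 + 150) - 1750 = 161 - 1750 = -1589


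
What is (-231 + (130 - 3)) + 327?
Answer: 223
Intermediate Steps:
(-231 + (130 - 3)) + 327 = (-231 + 127) + 327 = -104 + 327 = 223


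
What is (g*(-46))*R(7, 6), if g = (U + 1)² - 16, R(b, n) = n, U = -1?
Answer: 4416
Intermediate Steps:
g = -16 (g = (-1 + 1)² - 16 = 0² - 16 = 0 - 16 = -16)
(g*(-46))*R(7, 6) = -16*(-46)*6 = 736*6 = 4416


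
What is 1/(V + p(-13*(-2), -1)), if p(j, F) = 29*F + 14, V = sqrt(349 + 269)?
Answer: 5/131 + sqrt(618)/393 ≈ 0.10142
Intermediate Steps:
V = sqrt(618) ≈ 24.860
p(j, F) = 14 + 29*F
1/(V + p(-13*(-2), -1)) = 1/(sqrt(618) + (14 + 29*(-1))) = 1/(sqrt(618) + (14 - 29)) = 1/(sqrt(618) - 15) = 1/(-15 + sqrt(618))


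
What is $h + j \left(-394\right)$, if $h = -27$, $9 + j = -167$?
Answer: $69317$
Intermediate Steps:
$j = -176$ ($j = -9 - 167 = -176$)
$h + j \left(-394\right) = -27 - -69344 = -27 + 69344 = 69317$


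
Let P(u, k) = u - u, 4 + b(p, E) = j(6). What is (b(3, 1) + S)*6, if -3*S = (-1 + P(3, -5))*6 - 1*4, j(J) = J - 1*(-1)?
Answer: 38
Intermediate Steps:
j(J) = 1 + J (j(J) = J + 1 = 1 + J)
b(p, E) = 3 (b(p, E) = -4 + (1 + 6) = -4 + 7 = 3)
P(u, k) = 0
S = 10/3 (S = -((-1 + 0)*6 - 1*4)/3 = -(-1*6 - 4)/3 = -(-6 - 4)/3 = -⅓*(-10) = 10/3 ≈ 3.3333)
(b(3, 1) + S)*6 = (3 + 10/3)*6 = (19/3)*6 = 38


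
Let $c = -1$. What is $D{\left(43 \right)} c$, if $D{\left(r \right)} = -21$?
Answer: $21$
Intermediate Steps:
$D{\left(43 \right)} c = \left(-21\right) \left(-1\right) = 21$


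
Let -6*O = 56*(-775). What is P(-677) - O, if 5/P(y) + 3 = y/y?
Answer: -43415/6 ≈ -7235.8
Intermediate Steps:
P(y) = -5/2 (P(y) = 5/(-3 + y/y) = 5/(-3 + 1) = 5/(-2) = 5*(-½) = -5/2)
O = 21700/3 (O = -28*(-775)/3 = -⅙*(-43400) = 21700/3 ≈ 7233.3)
P(-677) - O = -5/2 - 1*21700/3 = -5/2 - 21700/3 = -43415/6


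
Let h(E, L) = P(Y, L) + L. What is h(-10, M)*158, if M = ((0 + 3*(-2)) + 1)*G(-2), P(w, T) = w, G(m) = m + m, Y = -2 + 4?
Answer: 3476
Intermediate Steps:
Y = 2
G(m) = 2*m
M = 20 (M = ((0 + 3*(-2)) + 1)*(2*(-2)) = ((0 - 6) + 1)*(-4) = (-6 + 1)*(-4) = -5*(-4) = 20)
h(E, L) = 2 + L
h(-10, M)*158 = (2 + 20)*158 = 22*158 = 3476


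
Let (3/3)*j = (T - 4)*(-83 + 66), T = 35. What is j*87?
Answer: -45849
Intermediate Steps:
j = -527 (j = (35 - 4)*(-83 + 66) = 31*(-17) = -527)
j*87 = -527*87 = -45849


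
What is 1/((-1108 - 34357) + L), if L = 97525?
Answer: 1/62060 ≈ 1.6113e-5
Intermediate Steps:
1/((-1108 - 34357) + L) = 1/((-1108 - 34357) + 97525) = 1/(-35465 + 97525) = 1/62060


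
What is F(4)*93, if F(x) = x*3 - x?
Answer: 744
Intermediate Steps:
F(x) = 2*x (F(x) = 3*x - x = 2*x)
F(4)*93 = (2*4)*93 = 8*93 = 744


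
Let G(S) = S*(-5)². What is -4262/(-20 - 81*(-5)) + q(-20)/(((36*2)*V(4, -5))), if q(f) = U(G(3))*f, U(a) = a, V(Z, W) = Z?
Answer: -150413/9240 ≈ -16.278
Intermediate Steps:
G(S) = 25*S (G(S) = S*25 = 25*S)
q(f) = 75*f (q(f) = (25*3)*f = 75*f)
-4262/(-20 - 81*(-5)) + q(-20)/(((36*2)*V(4, -5))) = -4262/(-20 - 81*(-5)) + (75*(-20))/(((36*2)*4)) = -4262/(-20 + 405) - 1500/(72*4) = -4262/385 - 1500/288 = -4262*1/385 - 1500*1/288 = -4262/385 - 125/24 = -150413/9240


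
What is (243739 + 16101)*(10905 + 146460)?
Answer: 40889721600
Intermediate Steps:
(243739 + 16101)*(10905 + 146460) = 259840*157365 = 40889721600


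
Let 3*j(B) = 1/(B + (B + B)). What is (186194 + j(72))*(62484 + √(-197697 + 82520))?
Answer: 628243883591/54 + 120653713*I*√115177/648 ≈ 1.1634e+10 + 6.319e+7*I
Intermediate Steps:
j(B) = 1/(9*B) (j(B) = 1/(3*(B + (B + B))) = 1/(3*(B + 2*B)) = 1/(3*((3*B))) = (1/(3*B))/3 = 1/(9*B))
(186194 + j(72))*(62484 + √(-197697 + 82520)) = (186194 + (⅑)/72)*(62484 + √(-197697 + 82520)) = (186194 + (⅑)*(1/72))*(62484 + √(-115177)) = (186194 + 1/648)*(62484 + I*√115177) = 120653713*(62484 + I*√115177)/648 = 628243883591/54 + 120653713*I*√115177/648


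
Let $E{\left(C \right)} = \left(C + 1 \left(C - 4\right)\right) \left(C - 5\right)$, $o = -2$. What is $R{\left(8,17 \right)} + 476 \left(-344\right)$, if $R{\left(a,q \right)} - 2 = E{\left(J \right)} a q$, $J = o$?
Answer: $-156126$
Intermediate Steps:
$J = -2$
$E{\left(C \right)} = \left(-5 + C\right) \left(-4 + 2 C\right)$ ($E{\left(C \right)} = \left(C + 1 \left(-4 + C\right)\right) \left(-5 + C\right) = \left(C + \left(-4 + C\right)\right) \left(-5 + C\right) = \left(-4 + 2 C\right) \left(-5 + C\right) = \left(-5 + C\right) \left(-4 + 2 C\right)$)
$R{\left(a,q \right)} = 2 + 56 a q$ ($R{\left(a,q \right)} = 2 + \left(20 - -28 + 2 \left(-2\right)^{2}\right) a q = 2 + \left(20 + 28 + 2 \cdot 4\right) a q = 2 + \left(20 + 28 + 8\right) a q = 2 + 56 a q$)
$R{\left(8,17 \right)} + 476 \left(-344\right) = \left(2 + 56 \cdot 8 \cdot 17\right) + 476 \left(-344\right) = \left(2 + 7616\right) - 163744 = 7618 - 163744 = -156126$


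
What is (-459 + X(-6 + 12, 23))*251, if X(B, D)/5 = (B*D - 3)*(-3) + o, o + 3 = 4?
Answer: -622229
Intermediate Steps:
o = 1 (o = -3 + 4 = 1)
X(B, D) = 50 - 15*B*D (X(B, D) = 5*((B*D - 3)*(-3) + 1) = 5*((-3 + B*D)*(-3) + 1) = 5*((9 - 3*B*D) + 1) = 5*(10 - 3*B*D) = 50 - 15*B*D)
(-459 + X(-6 + 12, 23))*251 = (-459 + (50 - 15*(-6 + 12)*23))*251 = (-459 + (50 - 15*6*23))*251 = (-459 + (50 - 2070))*251 = (-459 - 2020)*251 = -2479*251 = -622229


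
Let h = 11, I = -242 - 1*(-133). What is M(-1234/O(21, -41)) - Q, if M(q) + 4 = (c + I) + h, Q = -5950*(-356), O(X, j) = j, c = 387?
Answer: -2117915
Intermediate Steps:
I = -109 (I = -242 + 133 = -109)
Q = 2118200
M(q) = 285 (M(q) = -4 + ((387 - 109) + 11) = -4 + (278 + 11) = -4 + 289 = 285)
M(-1234/O(21, -41)) - Q = 285 - 1*2118200 = 285 - 2118200 = -2117915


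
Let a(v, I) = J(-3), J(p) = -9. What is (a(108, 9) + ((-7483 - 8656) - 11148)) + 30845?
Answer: 3549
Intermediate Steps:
a(v, I) = -9
(a(108, 9) + ((-7483 - 8656) - 11148)) + 30845 = (-9 + ((-7483 - 8656) - 11148)) + 30845 = (-9 + (-16139 - 11148)) + 30845 = (-9 - 27287) + 30845 = -27296 + 30845 = 3549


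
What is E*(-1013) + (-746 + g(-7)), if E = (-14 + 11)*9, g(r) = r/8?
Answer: 212833/8 ≈ 26604.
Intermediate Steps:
g(r) = r/8 (g(r) = r*(⅛) = r/8)
E = -27 (E = -3*9 = -27)
E*(-1013) + (-746 + g(-7)) = -27*(-1013) + (-746 + (⅛)*(-7)) = 27351 + (-746 - 7/8) = 27351 - 5975/8 = 212833/8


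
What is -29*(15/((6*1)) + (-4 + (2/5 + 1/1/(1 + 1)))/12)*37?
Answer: -76183/30 ≈ -2539.4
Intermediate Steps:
-29*(15/((6*1)) + (-4 + (2/5 + 1/1/(1 + 1)))/12)*37 = -29*(15/6 + (-4 + (2*(⅕) + 1/1/2))*(1/12))*37 = -29*(15*(⅙) + (-4 + (⅖ + 1/(½)))*(1/12))*37 = -29*(5/2 + (-4 + (⅖ + 1*2))*(1/12))*37 = -29*(5/2 + (-4 + (⅖ + 2))*(1/12))*37 = -29*(5/2 + (-4 + 12/5)*(1/12))*37 = -29*(5/2 - 8/5*1/12)*37 = -29*(5/2 - 2/15)*37 = -29*71/30*37 = -2059/30*37 = -76183/30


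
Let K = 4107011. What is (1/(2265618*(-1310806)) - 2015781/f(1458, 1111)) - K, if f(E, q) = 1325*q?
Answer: -17954819979577140425509523/4371747237380084100 ≈ -4.1070e+6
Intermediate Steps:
(1/(2265618*(-1310806)) - 2015781/f(1458, 1111)) - K = (1/(2265618*(-1310806)) - 2015781/(1325*1111)) - 1*4107011 = ((1/2265618)*(-1/1310806) - 2015781/1472075) - 4107011 = (-1/2969785668108 - 2015781*1/1472075) - 4107011 = (-1/2969785668108 - 2015781/1472075) - 4107011 = -5986437523845884423/4371747237380084100 - 4107011 = -17954819979577140425509523/4371747237380084100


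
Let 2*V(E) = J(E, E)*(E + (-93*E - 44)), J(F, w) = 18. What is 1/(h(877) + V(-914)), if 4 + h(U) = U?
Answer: 1/757269 ≈ 1.3205e-6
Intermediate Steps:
h(U) = -4 + U
V(E) = -396 - 828*E (V(E) = (18*(E + (-93*E - 44)))/2 = (18*(E + (-44 - 93*E)))/2 = (18*(-44 - 92*E))/2 = (-792 - 1656*E)/2 = -396 - 828*E)
1/(h(877) + V(-914)) = 1/((-4 + 877) + (-396 - 828*(-914))) = 1/(873 + (-396 + 756792)) = 1/(873 + 756396) = 1/757269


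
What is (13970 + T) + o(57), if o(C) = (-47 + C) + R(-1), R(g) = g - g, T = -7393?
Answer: 6587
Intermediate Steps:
R(g) = 0
o(C) = -47 + C (o(C) = (-47 + C) + 0 = -47 + C)
(13970 + T) + o(57) = (13970 - 7393) + (-47 + 57) = 6577 + 10 = 6587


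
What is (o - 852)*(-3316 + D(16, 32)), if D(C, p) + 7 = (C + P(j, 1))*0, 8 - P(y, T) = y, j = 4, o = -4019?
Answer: 16186333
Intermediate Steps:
P(y, T) = 8 - y
D(C, p) = -7 (D(C, p) = -7 + (C + (8 - 1*4))*0 = -7 + (C + (8 - 4))*0 = -7 + (C + 4)*0 = -7 + (4 + C)*0 = -7 + 0 = -7)
(o - 852)*(-3316 + D(16, 32)) = (-4019 - 852)*(-3316 - 7) = -4871*(-3323) = 16186333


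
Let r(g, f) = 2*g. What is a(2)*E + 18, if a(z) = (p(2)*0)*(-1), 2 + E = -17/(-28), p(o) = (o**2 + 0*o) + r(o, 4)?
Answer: 18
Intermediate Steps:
p(o) = o**2 + 2*o (p(o) = (o**2 + 0*o) + 2*o = (o**2 + 0) + 2*o = o**2 + 2*o)
E = -39/28 (E = -2 - 17/(-28) = -2 - 17*(-1/28) = -2 + 17/28 = -39/28 ≈ -1.3929)
a(z) = 0 (a(z) = ((2*(2 + 2))*0)*(-1) = ((2*4)*0)*(-1) = (8*0)*(-1) = 0*(-1) = 0)
a(2)*E + 18 = 0*(-39/28) + 18 = 0 + 18 = 18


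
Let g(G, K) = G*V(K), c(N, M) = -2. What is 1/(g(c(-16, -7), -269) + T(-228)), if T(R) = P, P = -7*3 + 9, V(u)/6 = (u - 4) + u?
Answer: 1/6492 ≈ 0.00015404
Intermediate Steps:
V(u) = -24 + 12*u (V(u) = 6*((u - 4) + u) = 6*((-4 + u) + u) = 6*(-4 + 2*u) = -24 + 12*u)
P = -12 (P = -21 + 9 = -12)
g(G, K) = G*(-24 + 12*K)
T(R) = -12
1/(g(c(-16, -7), -269) + T(-228)) = 1/(12*(-2)*(-2 - 269) - 12) = 1/(12*(-2)*(-271) - 12) = 1/(6504 - 12) = 1/6492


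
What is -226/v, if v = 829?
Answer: -226/829 ≈ -0.27262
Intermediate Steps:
-226/v = -226/829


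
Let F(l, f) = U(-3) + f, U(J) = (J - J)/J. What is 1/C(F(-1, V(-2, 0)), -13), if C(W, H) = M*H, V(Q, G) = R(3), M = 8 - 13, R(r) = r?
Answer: 1/65 ≈ 0.015385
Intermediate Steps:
M = -5
U(J) = 0 (U(J) = 0/J = 0)
V(Q, G) = 3
F(l, f) = f (F(l, f) = 0 + f = f)
C(W, H) = -5*H
1/C(F(-1, V(-2, 0)), -13) = 1/(-5*(-13)) = 1/65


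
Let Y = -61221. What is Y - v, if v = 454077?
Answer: -515298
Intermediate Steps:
Y - v = -61221 - 1*454077 = -61221 - 454077 = -515298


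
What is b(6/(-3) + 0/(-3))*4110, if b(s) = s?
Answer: -8220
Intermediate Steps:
b(6/(-3) + 0/(-3))*4110 = (6/(-3) + 0/(-3))*4110 = (6*(-⅓) + 0*(-⅓))*4110 = (-2 + 0)*4110 = -2*4110 = -8220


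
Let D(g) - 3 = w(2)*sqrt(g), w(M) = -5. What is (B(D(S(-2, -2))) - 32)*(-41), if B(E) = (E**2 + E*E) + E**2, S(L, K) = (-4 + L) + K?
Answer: 24805 + 7380*I*sqrt(2) ≈ 24805.0 + 10437.0*I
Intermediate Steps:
S(L, K) = -4 + K + L
D(g) = 3 - 5*sqrt(g)
B(E) = 3*E**2 (B(E) = (E**2 + E**2) + E**2 = 2*E**2 + E**2 = 3*E**2)
(B(D(S(-2, -2))) - 32)*(-41) = (3*(3 - 5*sqrt(-4 - 2 - 2))**2 - 32)*(-41) = (3*(3 - 10*I*sqrt(2))**2 - 32)*(-41) = (-32 + 3*(3 - 10*I*sqrt(2))**2)*(-41) = 1312 - 123*(3 - 10*I*sqrt(2))**2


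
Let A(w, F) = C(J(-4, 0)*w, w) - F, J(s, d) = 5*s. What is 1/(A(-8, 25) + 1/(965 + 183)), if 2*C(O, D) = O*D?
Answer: -1148/763419 ≈ -0.0015038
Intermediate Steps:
C(O, D) = D*O/2 (C(O, D) = (O*D)/2 = (D*O)/2 = D*O/2)
A(w, F) = -F - 10*w² (A(w, F) = w*((5*(-4))*w)/2 - F = w*(-20*w)/2 - F = -10*w² - F = -F - 10*w²)
1/(A(-8, 25) + 1/(965 + 183)) = 1/((-1*25 - 10*(-8)²) + 1/(965 + 183)) = 1/((-25 - 10*64) + 1/1148) = 1/((-25 - 640) + 1/1148) = 1/(-665 + 1/1148) = 1/(-763419/1148) = -1148/763419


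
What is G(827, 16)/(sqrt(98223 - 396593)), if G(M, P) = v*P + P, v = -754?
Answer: 6024*I*sqrt(298370)/149185 ≈ 22.057*I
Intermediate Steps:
G(M, P) = -753*P (G(M, P) = -754*P + P = -753*P)
G(827, 16)/(sqrt(98223 - 396593)) = (-753*16)/(sqrt(98223 - 396593)) = -12048*(-I*sqrt(298370)/298370) = -(-6024)*I*sqrt(298370)/149185 = 6024*I*sqrt(298370)/149185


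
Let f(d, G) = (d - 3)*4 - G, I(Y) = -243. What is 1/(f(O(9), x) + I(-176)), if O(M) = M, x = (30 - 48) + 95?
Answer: -1/296 ≈ -0.0033784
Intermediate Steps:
x = 77 (x = -18 + 95 = 77)
f(d, G) = -12 - G + 4*d (f(d, G) = (-3 + d)*4 - G = (-12 + 4*d) - G = -12 - G + 4*d)
1/(f(O(9), x) + I(-176)) = 1/((-12 - 1*77 + 4*9) - 243) = 1/((-12 - 77 + 36) - 243) = 1/(-53 - 243) = 1/(-296) = -1/296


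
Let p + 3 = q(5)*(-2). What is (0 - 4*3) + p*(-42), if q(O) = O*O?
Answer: 2214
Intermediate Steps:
q(O) = O²
p = -53 (p = -3 + 5²*(-2) = -3 + 25*(-2) = -3 - 50 = -53)
(0 - 4*3) + p*(-42) = (0 - 4*3) - 53*(-42) = (0 - 12) + 2226 = -12 + 2226 = 2214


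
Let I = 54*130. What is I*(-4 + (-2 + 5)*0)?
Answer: -28080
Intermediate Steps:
I = 7020
I*(-4 + (-2 + 5)*0) = 7020*(-4 + (-2 + 5)*0) = 7020*(-4 + 3*0) = 7020*(-4 + 0) = 7020*(-4) = -28080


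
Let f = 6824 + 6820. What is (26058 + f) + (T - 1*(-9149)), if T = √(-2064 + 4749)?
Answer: 48851 + √2685 ≈ 48903.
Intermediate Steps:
T = √2685 ≈ 51.817
f = 13644
(26058 + f) + (T - 1*(-9149)) = (26058 + 13644) + (√2685 - 1*(-9149)) = 39702 + (√2685 + 9149) = 39702 + (9149 + √2685) = 48851 + √2685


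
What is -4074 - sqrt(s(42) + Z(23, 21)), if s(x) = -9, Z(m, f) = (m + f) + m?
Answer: -4074 - sqrt(58) ≈ -4081.6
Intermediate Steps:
Z(m, f) = f + 2*m (Z(m, f) = (f + m) + m = f + 2*m)
-4074 - sqrt(s(42) + Z(23, 21)) = -4074 - sqrt(-9 + (21 + 2*23)) = -4074 - sqrt(-9 + (21 + 46)) = -4074 - sqrt(-9 + 67) = -4074 - sqrt(58)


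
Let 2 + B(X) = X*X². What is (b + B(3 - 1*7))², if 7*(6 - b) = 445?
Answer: 748225/49 ≈ 15270.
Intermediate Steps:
b = -403/7 (b = 6 - ⅐*445 = 6 - 445/7 = -403/7 ≈ -57.571)
B(X) = -2 + X³ (B(X) = -2 + X*X² = -2 + X³)
(b + B(3 - 1*7))² = (-403/7 + (-2 + (3 - 1*7)³))² = (-403/7 + (-2 + (3 - 7)³))² = (-403/7 + (-2 + (-4)³))² = (-403/7 + (-2 - 64))² = (-403/7 - 66)² = (-865/7)² = 748225/49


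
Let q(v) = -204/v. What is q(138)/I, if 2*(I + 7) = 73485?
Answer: -68/1689833 ≈ -4.0241e-5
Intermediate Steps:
I = 73471/2 (I = -7 + (1/2)*73485 = -7 + 73485/2 = 73471/2 ≈ 36736.)
q(138)/I = (-204/138)/(73471/2) = -204*1/138*(2/73471) = -34/23*2/73471 = -68/1689833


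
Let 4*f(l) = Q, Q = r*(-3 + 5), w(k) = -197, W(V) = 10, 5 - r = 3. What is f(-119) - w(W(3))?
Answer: 198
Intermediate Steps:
r = 2 (r = 5 - 1*3 = 5 - 3 = 2)
Q = 4 (Q = 2*(-3 + 5) = 2*2 = 4)
f(l) = 1 (f(l) = (1/4)*4 = 1)
f(-119) - w(W(3)) = 1 - 1*(-197) = 1 + 197 = 198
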